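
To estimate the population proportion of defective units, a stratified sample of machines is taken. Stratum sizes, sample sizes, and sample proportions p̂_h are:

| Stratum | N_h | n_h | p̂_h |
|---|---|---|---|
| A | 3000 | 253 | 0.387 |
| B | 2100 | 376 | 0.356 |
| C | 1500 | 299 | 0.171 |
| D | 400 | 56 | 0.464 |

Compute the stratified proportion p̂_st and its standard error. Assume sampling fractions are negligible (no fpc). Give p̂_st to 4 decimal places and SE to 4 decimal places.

N = 7000; stratum weights W_h = N_h/N.
p̂_st = Σ W_h p̂_h = (3000·0.387 + 2100·0.356 + 1500·0.171 + 400·0.464)/7000 = 0.33581
V̂(p̂_st) = Σ W_h² p̂_h(1−p̂_h)/(n_h−1):
  stratum A: (3000/7000)²·0.387·0.613/252 = 0.000172909
  stratum B: (2100/7000)²·0.356·0.644/375 = 5.50234e-05
  stratum C: (1500/7000)²·0.171·0.829/298 = 2.18434e-05
  stratum D: (400/7000)²·0.464·0.536/55 = 1.47654e-05
V̂(p̂_st) = 0.000264541; SE = √V̂ = 0.0162647

p̂_st ≈ 0.3358, SE ≈ 0.0163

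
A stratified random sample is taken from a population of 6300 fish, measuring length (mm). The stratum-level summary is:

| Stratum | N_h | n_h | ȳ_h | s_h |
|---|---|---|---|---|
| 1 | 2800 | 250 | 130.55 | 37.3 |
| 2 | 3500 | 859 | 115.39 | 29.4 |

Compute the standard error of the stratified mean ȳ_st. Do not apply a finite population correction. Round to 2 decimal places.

V̂(ȳ_st) = Σ W_h² s_h²/n_h, with W_h = N_h/N and N = 6300:
  stratum 1: (2800/6300)²·37.3²/250 = 1.09929
  stratum 2: (3500/6300)²·29.4²/859 = 0.310568
V̂(ȳ_st) = 1.40986
SE(ȳ_st) = √1.40986 = 1.18737

SE(ȳ_st) ≈ 1.19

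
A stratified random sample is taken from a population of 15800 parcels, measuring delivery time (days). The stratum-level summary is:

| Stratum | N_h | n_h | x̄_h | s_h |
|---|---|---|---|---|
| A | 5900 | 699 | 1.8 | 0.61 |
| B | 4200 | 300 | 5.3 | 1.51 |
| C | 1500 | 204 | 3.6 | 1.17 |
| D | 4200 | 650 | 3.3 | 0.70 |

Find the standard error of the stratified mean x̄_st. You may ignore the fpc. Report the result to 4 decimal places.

SE(x̄_st) ≈ 0.0269

V̂(x̄_st) = Σ W_h² s_h²/n_h, with W_h = N_h/N and N = 15800:
  stratum A: (5900/15800)²·0.61²/699 = 7.42288e-05
  stratum B: (4200/15800)²·1.51²/300 = 0.000537053
  stratum C: (1500/15800)²·1.17²/204 = 6.04797e-05
  stratum D: (4200/15800)²·0.70²/650 = 5.32681e-05
V̂(x̄_st) = 0.000725029
SE(x̄_st) = √0.000725029 = 0.0269264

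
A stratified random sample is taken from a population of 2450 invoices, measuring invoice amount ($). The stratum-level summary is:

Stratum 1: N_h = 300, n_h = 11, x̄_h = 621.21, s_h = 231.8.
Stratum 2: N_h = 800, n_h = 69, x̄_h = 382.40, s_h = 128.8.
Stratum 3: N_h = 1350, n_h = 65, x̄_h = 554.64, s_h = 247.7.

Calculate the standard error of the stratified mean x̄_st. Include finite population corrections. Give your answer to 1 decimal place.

SE(x̄_st) ≈ 19.2

V̂(x̄_st) = Σ W_h² (1 − n_h/N_h) s_h²/n_h, with W_h = N_h/N and N = 2450:
  stratum 1: (300/2450)²·(1 − 11/300)·231.8²/11 = 70.5539
  stratum 2: (800/2450)²·(1 − 69/800)·128.8²/69 = 23.4238
  stratum 3: (1350/2450)²·(1 − 65/1350)·247.7²/65 = 272.799
V̂(x̄_st) = 366.777
SE(x̄_st) = √366.777 = 19.1514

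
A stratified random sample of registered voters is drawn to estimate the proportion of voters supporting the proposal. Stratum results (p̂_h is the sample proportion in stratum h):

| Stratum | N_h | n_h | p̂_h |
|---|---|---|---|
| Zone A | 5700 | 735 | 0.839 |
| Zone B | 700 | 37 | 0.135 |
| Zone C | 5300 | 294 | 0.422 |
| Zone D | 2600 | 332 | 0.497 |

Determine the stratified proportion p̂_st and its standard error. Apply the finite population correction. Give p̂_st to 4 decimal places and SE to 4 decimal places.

p̂_st ≈ 0.5878, SE ≈ 0.0128

N = 14300; stratum weights W_h = N_h/N.
p̂_st = Σ W_h p̂_h = (5700·0.839 + 700·0.135 + 5300·0.422 + 2600·0.497)/14300 = 0.58780
V̂(p̂_st) = Σ W_h² (1 − n_h/N_h) p̂_h(1−p̂_h)/(n_h−1):
  stratum Zone A: (5700/14300)²·(1 − 735/5700)·0.839·0.161/734 = 2.54691e-05
  stratum Zone B: (700/14300)²·(1 − 37/700)·0.135·0.865/36 = 7.36185e-06
  stratum Zone C: (5300/14300)²·(1 − 294/5300)·0.422·0.578/293 = 0.000108011
  stratum Zone D: (2600/14300)²·(1 − 332/2600)·0.497·0.503/331 = 2.17791e-05
V̂(p̂_st) = 0.000162621; SE = √V̂ = 0.0127523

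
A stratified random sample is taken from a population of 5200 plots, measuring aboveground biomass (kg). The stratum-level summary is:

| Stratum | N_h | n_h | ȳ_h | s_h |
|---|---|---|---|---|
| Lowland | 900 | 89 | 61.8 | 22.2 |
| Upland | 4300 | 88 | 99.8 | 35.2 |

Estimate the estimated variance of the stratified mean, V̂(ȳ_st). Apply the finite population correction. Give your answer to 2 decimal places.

V̂(ȳ_st) = Σ W_h² (1 − n_h/N_h) s_h²/n_h, with W_h = N_h/N and N = 5200:
  stratum Lowland: (900/5200)²·(1 − 89/900)·22.2²/89 = 0.149476
  stratum Upland: (4300/5200)²·(1 − 88/4300)·35.2²/88 = 9.43089
V̂(ȳ_st) = 9.58037

V̂(ȳ_st) ≈ 9.58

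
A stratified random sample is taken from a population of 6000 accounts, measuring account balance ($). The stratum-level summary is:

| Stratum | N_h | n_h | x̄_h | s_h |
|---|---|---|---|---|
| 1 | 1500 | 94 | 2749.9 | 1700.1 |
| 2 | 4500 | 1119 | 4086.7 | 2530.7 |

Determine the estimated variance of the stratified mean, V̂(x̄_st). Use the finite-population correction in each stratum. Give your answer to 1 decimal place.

V̂(x̄_st) = Σ W_h² (1 − n_h/N_h) s_h²/n_h, with W_h = N_h/N and N = 6000:
  stratum 1: (1500/6000)²·(1 − 94/1500)·1700.1²/94 = 1801.34
  stratum 2: (4500/6000)²·(1 − 1119/4500)·2530.7²/1119 = 2418.84
V̂(x̄_st) = 4220.17

V̂(x̄_st) ≈ 4220.2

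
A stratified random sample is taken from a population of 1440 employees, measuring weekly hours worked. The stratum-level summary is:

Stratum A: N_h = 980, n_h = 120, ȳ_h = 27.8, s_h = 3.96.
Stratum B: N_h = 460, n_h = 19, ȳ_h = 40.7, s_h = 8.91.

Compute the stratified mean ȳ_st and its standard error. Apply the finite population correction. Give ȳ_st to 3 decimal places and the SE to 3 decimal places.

ȳ_st = Σ W_h ȳ_h = (980·27.8 + 460·40.7)/1440 = 31.92083
V̂(ȳ_st) = Σ W_h² (1 − n_h/N_h) s_h²/n_h, with W_h = N_h/N and N = 1440:
  stratum A: (980/1440)²·(1 − 120/980)·3.96²/120 = 0.053114
  stratum B: (460/1440)²·(1 − 19/460)·8.91²/19 = 0.408765
V̂(ȳ_st) = 0.461879
SE(ȳ_st) = √0.461879 = 0.679616

ȳ_st ≈ 31.921, SE ≈ 0.680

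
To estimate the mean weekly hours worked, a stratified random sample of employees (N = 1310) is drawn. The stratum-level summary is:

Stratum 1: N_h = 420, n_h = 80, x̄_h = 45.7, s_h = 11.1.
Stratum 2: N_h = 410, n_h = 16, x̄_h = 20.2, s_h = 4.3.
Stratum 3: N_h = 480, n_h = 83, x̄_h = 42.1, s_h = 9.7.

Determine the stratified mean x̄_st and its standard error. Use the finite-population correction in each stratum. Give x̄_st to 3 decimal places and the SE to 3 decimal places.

x̄_st ≈ 36.400, SE ≈ 0.602

x̄_st = Σ W_h x̄_h = (420·45.7 + 410·20.2 + 480·42.1)/1310 = 36.40000
V̂(x̄_st) = Σ W_h² (1 − n_h/N_h) s_h²/n_h, with W_h = N_h/N and N = 1310:
  stratum 1: (420/1310)²·(1 − 80/420)·11.1²/80 = 0.128157
  stratum 2: (410/1310)²·(1 − 16/410)·4.3²/16 = 0.108781
  stratum 3: (480/1310)²·(1 − 83/480)·9.7²/83 = 0.125879
V̂(x̄_st) = 0.362817
SE(x̄_st) = √0.362817 = 0.602343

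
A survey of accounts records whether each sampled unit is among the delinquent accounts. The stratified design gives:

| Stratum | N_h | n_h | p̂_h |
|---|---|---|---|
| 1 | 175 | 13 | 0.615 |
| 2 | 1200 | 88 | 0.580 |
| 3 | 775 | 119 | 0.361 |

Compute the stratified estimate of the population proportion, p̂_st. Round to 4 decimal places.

N = 2150; stratum weights W_h = N_h/N.
p̂_st = Σ W_h p̂_h = (175·0.615 + 1200·0.580 + 775·0.361)/2150 = 0.50391

p̂_st ≈ 0.5039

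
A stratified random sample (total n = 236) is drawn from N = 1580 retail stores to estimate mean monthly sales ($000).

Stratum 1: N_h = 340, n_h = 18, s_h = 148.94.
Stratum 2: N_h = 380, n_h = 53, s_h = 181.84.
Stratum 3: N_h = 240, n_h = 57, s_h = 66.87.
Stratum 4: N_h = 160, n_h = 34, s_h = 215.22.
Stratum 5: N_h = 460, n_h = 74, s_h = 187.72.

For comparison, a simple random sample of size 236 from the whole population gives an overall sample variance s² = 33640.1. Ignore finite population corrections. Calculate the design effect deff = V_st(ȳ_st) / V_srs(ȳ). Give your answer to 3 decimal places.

deff ≈ 1.047

V̂(ȳ_st) = Σ W_h² s_h²/n_h, with W_h = N_h/N and N = 1580:
  stratum 1: (340/1580)²·148.94²/18 = 57.0682
  stratum 2: (380/1580)²·181.84²/53 = 36.0874
  stratum 3: (240/1580)²·66.87²/57 = 1.81007
  stratum 4: (160/1580)²·215.22²/34 = 13.9705
  stratum 5: (460/1580)²·187.72²/74 = 40.3637
V_st = 149.3
V_srs = s²/n = 33640.1/236 = 142.543
deff = V_st / V_srs = 149.3/142.543 = 1.0474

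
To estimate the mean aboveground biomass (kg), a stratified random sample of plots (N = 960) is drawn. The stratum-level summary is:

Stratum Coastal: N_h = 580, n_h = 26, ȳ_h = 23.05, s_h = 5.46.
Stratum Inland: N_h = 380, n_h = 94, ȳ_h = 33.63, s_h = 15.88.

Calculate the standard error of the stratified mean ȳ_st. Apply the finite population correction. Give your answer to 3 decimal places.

V̂(ȳ_st) = Σ W_h² (1 − n_h/N_h) s_h²/n_h, with W_h = N_h/N and N = 960:
  stratum Coastal: (580/960)²·(1 − 26/580)·5.46²/26 = 0.399767
  stratum Inland: (380/960)²·(1 − 94/380)·15.88²/94 = 0.316359
V̂(ȳ_st) = 0.716126
SE(ȳ_st) = √0.716126 = 0.846242

SE(ȳ_st) ≈ 0.846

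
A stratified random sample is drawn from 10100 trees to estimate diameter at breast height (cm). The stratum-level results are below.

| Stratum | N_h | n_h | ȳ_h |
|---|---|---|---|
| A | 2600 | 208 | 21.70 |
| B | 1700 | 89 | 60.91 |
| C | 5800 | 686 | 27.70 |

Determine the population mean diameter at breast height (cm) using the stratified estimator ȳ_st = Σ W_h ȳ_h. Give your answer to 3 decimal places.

ȳ_st ≈ 31.745

N = Σ N_h = 10100. Stratum weights W_h = N_h/N.
ȳ_st = (2600·21.70 + 1700·60.91 + 5800·27.70) / 10100 = 31.74525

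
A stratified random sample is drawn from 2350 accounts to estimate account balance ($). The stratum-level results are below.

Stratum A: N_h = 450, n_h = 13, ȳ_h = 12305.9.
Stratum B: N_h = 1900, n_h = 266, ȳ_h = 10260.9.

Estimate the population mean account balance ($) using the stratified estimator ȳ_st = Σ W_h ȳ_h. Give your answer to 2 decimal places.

ȳ_st ≈ 10652.50

N = Σ N_h = 2350. Stratum weights W_h = N_h/N.
ȳ_st = (450·12305.9 + 1900·10260.9) / 2350 = 10652.4957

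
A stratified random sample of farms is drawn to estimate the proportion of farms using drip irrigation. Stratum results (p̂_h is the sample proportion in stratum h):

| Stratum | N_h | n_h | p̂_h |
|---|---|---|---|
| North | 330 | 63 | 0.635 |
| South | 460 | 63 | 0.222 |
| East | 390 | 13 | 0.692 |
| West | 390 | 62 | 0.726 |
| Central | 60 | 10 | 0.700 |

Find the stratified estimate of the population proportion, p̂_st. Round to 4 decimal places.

N = 1630; stratum weights W_h = N_h/N.
p̂_st = Σ W_h p̂_h = (330·0.635 + 460·0.222 + 390·0.692 + 390·0.726 + 60·0.700)/1630 = 0.55625

p̂_st ≈ 0.5563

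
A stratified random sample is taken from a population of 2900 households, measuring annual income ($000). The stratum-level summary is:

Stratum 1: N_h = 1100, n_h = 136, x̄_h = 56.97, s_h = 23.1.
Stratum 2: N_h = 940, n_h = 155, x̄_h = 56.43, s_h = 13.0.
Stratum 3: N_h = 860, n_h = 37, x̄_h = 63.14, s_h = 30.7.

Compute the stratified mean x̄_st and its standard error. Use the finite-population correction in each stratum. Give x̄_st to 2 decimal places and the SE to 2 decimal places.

x̄_st ≈ 58.62, SE ≈ 1.65

x̄_st = Σ W_h x̄_h = (1100·56.97 + 940·56.43 + 860·63.14)/2900 = 58.62469
V̂(x̄_st) = Σ W_h² (1 − n_h/N_h) s_h²/n_h, with W_h = N_h/N and N = 2900:
  stratum 1: (1100/2900)²·(1 − 136/1100)·23.1²/136 = 0.494719
  stratum 2: (940/2900)²·(1 − 155/940)·13.0²/155 = 0.0956658
  stratum 3: (860/2900)²·(1 − 37/860)·30.7²/37 = 2.14377
V̂(x̄_st) = 2.73415
SE(x̄_st) = √2.73415 = 1.65353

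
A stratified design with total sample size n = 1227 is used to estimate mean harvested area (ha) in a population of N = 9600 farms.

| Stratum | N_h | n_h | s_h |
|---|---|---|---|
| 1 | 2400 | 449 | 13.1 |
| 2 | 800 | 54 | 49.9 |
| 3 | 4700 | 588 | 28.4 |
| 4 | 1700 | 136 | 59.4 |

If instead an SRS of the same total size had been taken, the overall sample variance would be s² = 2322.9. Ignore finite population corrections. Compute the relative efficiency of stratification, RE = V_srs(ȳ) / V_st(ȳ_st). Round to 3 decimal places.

V̂(ȳ_st) = Σ W_h² s_h²/n_h, with W_h = N_h/N and N = 9600:
  stratum 1: (2400/9600)²·13.1²/449 = 0.0238878
  stratum 2: (800/9600)²·49.9²/54 = 0.320217
  stratum 3: (4700/9600)²·28.4²/588 = 0.328785
  stratum 4: (1700/9600)²·59.4²/136 = 0.81356
V_st = 1.48645
V_srs = s²/n = 2322.9/1227 = 1.89315
Relative efficiency = V_srs / V_st = 1.89315/1.48645 = 1.2736

RE ≈ 1.274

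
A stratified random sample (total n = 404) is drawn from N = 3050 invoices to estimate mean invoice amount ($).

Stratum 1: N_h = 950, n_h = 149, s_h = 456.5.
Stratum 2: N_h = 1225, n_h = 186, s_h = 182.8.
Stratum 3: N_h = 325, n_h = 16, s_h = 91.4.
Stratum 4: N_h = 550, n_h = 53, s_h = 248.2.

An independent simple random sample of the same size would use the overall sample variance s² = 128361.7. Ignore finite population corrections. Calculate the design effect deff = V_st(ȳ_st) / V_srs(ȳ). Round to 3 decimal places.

deff ≈ 0.656

V̂(ȳ_st) = Σ W_h² s_h²/n_h, with W_h = N_h/N and N = 3050:
  stratum 1: (950/3050)²·456.5²/149 = 135.688
  stratum 2: (1225/3050)²·182.8²/186 = 28.9809
  stratum 3: (325/3050)²·91.4²/16 = 5.92843
  stratum 4: (550/3050)²·248.2²/53 = 37.7967
V_st = 208.394
V_srs = s²/n = 128361.7/404 = 317.727
deff = V_st / V_srs = 208.394/317.727 = 0.6559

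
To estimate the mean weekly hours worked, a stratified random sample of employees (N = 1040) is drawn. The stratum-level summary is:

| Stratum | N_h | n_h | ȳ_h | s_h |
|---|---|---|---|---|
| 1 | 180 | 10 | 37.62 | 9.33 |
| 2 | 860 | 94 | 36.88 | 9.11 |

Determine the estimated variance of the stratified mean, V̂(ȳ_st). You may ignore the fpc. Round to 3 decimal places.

V̂(ȳ_st) = Σ W_h² s_h²/n_h, with W_h = N_h/N and N = 1040:
  stratum 1: (180/1040)²·9.33²/10 = 0.26076
  stratum 2: (860/1040)²·9.11²/94 = 0.603725
V̂(ȳ_st) = 0.864485

V̂(ȳ_st) ≈ 0.864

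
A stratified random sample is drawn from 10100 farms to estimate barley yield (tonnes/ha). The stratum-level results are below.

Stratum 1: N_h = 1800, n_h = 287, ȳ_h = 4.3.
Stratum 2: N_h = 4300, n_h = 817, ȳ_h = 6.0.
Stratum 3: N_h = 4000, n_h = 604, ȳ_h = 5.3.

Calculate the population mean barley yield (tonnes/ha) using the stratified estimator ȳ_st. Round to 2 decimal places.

ȳ_st ≈ 5.42

N = Σ N_h = 10100. Stratum weights W_h = N_h/N.
ȳ_st = (1800·4.3 + 4300·6.0 + 4000·5.3) / 10100 = 5.4198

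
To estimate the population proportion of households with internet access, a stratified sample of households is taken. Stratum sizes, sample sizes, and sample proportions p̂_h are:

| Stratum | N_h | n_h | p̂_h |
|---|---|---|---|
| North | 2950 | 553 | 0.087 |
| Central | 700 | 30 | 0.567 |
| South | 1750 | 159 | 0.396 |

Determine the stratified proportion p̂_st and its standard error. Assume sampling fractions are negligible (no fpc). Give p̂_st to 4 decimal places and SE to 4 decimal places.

N = 5400; stratum weights W_h = N_h/N.
p̂_st = Σ W_h p̂_h = (2950·0.087 + 700·0.567 + 1750·0.396)/5400 = 0.24936
V̂(p̂_st) = Σ W_h² p̂_h(1−p̂_h)/(n_h−1):
  stratum North: (2950/5400)²·0.087·0.913/552 = 4.29445e-05
  stratum Central: (700/5400)²·0.567·0.433/29 = 0.00014226
  stratum South: (1750/5400)²·0.396·0.604/158 = 0.000158988
V̂(p̂_st) = 0.000344192; SE = √V̂ = 0.0185524

p̂_st ≈ 0.2494, SE ≈ 0.0186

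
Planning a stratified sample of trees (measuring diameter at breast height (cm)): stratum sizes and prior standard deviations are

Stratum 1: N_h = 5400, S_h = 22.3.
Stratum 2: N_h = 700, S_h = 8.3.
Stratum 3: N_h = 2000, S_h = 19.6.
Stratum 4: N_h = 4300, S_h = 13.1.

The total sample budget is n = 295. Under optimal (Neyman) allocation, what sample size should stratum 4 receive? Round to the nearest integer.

Neyman allocation: n_h = n · N_h S_h / Σ N_i S_i, with n = 295.
  stratum 1: N_h·S_h = 5400·22.3 = 120420.00
  stratum 2: N_h·S_h = 700·8.3 = 5810.00
  stratum 3: N_h·S_h = 2000·19.6 = 39200.00
  stratum 4: N_h·S_h = 4300·13.1 = 56330.00
Σ N_h S_h = 221760.00
n for stratum 4 = 295·56330.00/221760.00 = 74.934 → 75

75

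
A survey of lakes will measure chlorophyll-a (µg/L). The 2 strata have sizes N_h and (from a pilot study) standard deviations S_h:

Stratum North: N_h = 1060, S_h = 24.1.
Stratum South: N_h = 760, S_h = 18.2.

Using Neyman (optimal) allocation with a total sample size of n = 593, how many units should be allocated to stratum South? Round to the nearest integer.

208

Neyman allocation: n_h = n · N_h S_h / Σ N_i S_i, with n = 593.
  stratum North: N_h·S_h = 1060·24.1 = 25546.00
  stratum South: N_h·S_h = 760·18.2 = 13832.00
Σ N_h S_h = 39378.00
n for stratum South = 593·13832.00/39378.00 = 208.298 → 208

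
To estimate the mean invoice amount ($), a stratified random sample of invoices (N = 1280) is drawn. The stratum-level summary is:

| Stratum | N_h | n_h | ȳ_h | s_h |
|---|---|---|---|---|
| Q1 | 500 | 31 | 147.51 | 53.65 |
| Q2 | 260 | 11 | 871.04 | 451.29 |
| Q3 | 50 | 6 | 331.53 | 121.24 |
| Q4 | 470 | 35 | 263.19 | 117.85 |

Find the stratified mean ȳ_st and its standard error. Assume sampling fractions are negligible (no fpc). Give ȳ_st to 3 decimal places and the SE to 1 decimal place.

ȳ_st = Σ W_h ȳ_h = (500·147.51 + 260·871.04 + 50·331.53 + 470·263.19)/1280 = 344.14156
V̂(ȳ_st) = Σ W_h² s_h²/n_h, with W_h = N_h/N and N = 1280:
  stratum Q1: (500/1280)²·53.65²/31 = 14.1677
  stratum Q2: (260/1280)²·451.29²/11 = 763.916
  stratum Q3: (50/1280)²·121.24²/6 = 3.73818
  stratum Q4: (470/1280)²·117.85²/35 = 53.5016
V̂(ȳ_st) = 835.323
SE(ȳ_st) = √835.323 = 28.902

ȳ_st ≈ 344.142, SE ≈ 28.9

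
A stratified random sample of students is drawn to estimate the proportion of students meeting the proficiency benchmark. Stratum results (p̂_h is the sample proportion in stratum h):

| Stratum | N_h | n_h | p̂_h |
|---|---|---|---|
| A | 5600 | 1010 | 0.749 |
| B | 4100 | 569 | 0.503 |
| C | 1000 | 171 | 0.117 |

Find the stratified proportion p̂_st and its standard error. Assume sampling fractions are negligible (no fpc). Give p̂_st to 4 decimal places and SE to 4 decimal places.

p̂_st ≈ 0.5957, SE ≈ 0.0110

N = 10700; stratum weights W_h = N_h/N.
p̂_st = Σ W_h p̂_h = (5600·0.749 + 4100·0.503 + 1000·0.117)/10700 = 0.59567
V̂(p̂_st) = Σ W_h² p̂_h(1−p̂_h)/(n_h−1):
  stratum A: (5600/10700)²·0.749·0.251/1009 = 5.10356e-05
  stratum B: (4100/10700)²·0.503·0.497/568 = 6.46214e-05
  stratum C: (1000/10700)²·0.117·0.883/170 = 5.30799e-06
V̂(p̂_st) = 0.000120965; SE = √V̂ = 0.0109984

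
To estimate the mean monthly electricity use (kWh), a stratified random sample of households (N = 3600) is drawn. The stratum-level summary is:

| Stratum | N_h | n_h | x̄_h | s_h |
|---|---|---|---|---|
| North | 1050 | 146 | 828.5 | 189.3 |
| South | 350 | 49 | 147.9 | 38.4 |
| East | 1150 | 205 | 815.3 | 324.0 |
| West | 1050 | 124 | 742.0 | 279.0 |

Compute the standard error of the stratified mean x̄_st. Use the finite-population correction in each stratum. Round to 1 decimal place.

SE(x̄_st) ≈ 10.4

V̂(x̄_st) = Σ W_h² (1 − n_h/N_h) s_h²/n_h, with W_h = N_h/N and N = 3600:
  stratum North: (1050/3600)²·(1 − 146/1050)·189.3²/146 = 17.9763
  stratum South: (350/3600)²·(1 − 49/350)·38.4²/49 = 0.244622
  stratum East: (1150/3600)²·(1 − 205/1150)·324.0²/205 = 42.9399
  stratum West: (1050/3600)²·(1 − 124/1050)·279.0²/124 = 47.0958
V̂(x̄_st) = 108.257
SE(x̄_st) = √108.257 = 10.4046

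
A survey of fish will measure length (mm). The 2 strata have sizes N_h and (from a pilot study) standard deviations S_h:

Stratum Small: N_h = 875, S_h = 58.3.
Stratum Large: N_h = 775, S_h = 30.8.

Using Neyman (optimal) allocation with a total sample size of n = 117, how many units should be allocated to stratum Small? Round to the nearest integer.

Neyman allocation: n_h = n · N_h S_h / Σ N_i S_i, with n = 117.
  stratum Small: N_h·S_h = 875·58.3 = 51012.50
  stratum Large: N_h·S_h = 775·30.8 = 23870.00
Σ N_h S_h = 74882.50
n for stratum Small = 117·51012.50/74882.50 = 79.704 → 80

80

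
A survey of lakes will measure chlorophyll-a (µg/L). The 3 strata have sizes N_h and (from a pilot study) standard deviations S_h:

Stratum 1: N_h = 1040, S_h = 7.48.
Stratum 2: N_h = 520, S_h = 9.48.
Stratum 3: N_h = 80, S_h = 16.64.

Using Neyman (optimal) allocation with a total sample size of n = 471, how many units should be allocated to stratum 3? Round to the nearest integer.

Neyman allocation: n_h = n · N_h S_h / Σ N_i S_i, with n = 471.
  stratum 1: N_h·S_h = 1040·7.48 = 7779.20
  stratum 2: N_h·S_h = 520·9.48 = 4929.60
  stratum 3: N_h·S_h = 80·16.64 = 1331.20
Σ N_h S_h = 14040.00
n for stratum 3 = 471·1331.20/14040.00 = 44.658 → 45

45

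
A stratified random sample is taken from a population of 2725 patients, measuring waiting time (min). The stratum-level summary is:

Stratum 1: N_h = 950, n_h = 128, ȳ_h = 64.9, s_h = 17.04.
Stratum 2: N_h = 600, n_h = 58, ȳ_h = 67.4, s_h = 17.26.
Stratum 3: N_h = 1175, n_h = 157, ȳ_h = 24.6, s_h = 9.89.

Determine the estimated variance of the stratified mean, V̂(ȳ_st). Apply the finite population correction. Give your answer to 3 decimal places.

V̂(ȳ_st) ≈ 0.564

V̂(ȳ_st) = Σ W_h² (1 − n_h/N_h) s_h²/n_h, with W_h = N_h/N and N = 2725:
  stratum 1: (950/2725)²·(1 − 128/950)·17.04²/128 = 0.238557
  stratum 2: (600/2725)²·(1 − 58/600)·17.26²/58 = 0.224942
  stratum 3: (1175/2725)²·(1 − 157/1175)·9.89²/157 = 0.100357
V̂(ȳ_st) = 0.563856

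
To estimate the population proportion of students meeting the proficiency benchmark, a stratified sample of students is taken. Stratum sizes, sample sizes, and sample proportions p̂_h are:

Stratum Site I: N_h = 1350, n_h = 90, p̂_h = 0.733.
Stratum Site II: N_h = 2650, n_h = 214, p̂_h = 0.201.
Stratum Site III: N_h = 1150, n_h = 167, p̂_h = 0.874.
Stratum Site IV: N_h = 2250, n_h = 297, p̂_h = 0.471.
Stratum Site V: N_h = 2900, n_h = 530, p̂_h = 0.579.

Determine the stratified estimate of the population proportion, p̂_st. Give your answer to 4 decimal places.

p̂_st ≈ 0.5113

N = 10300; stratum weights W_h = N_h/N.
p̂_st = Σ W_h p̂_h = (1350·0.733 + 2650·0.201 + 1150·0.874 + 2250·0.471 + 2900·0.579)/10300 = 0.51128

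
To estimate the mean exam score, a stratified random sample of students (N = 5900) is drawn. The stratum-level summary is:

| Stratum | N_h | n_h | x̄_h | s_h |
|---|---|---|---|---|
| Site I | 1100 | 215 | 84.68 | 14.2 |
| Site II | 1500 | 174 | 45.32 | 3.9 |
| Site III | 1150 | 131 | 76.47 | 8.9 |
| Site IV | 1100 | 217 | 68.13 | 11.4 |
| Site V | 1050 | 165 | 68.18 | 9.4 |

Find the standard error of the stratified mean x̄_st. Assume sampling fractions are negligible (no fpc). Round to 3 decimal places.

V̂(x̄_st) = Σ W_h² s_h²/n_h, with W_h = N_h/N and N = 5900:
  stratum Site I: (1100/5900)²·14.2²/215 = 0.0326001
  stratum Site II: (1500/5900)²·3.9²/174 = 0.00565013
  stratum Site III: (1150/5900)²·8.9²/131 = 0.0229721
  stratum Site IV: (1100/5900)²·11.4²/217 = 0.0208176
  stratum Site V: (1050/5900)²·9.4²/165 = 0.0169608
V̂(x̄_st) = 0.0990008
SE(x̄_st) = √0.0990008 = 0.314644

SE(x̄_st) ≈ 0.315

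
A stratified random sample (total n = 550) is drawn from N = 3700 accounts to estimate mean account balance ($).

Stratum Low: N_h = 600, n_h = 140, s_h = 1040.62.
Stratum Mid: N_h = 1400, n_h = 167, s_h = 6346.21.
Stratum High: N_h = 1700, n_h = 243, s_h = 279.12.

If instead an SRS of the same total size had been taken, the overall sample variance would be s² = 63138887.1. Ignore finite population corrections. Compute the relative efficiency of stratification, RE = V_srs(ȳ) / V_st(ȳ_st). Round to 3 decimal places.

RE ≈ 3.299

V̂(ȳ_st) = Σ W_h² s_h²/n_h, with W_h = N_h/N and N = 3700:
  stratum Low: (600/3700)²·1040.62²/140 = 203.402
  stratum Mid: (1400/3700)²·6346.21²/167 = 34527.5
  stratum High: (1700/3700)²·279.12²/243 = 67.6815
V_st = 34798.6
V_srs = s²/n = 63138887.1/550 = 114798
Relative efficiency = V_srs / V_st = 114798/34798.6 = 3.2989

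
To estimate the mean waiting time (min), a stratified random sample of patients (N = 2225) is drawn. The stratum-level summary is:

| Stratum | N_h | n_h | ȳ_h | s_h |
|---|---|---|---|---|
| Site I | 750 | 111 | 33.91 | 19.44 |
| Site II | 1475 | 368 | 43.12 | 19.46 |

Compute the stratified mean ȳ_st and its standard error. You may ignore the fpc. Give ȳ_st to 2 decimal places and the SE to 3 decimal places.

ȳ_st = Σ W_h ȳ_h = (750·33.91 + 1475·43.12)/2225 = 40.01551
V̂(ȳ_st) = Σ W_h² s_h²/n_h, with W_h = N_h/N and N = 2225:
  stratum Site I: (750/2225)²·19.44²/111 = 0.386841
  stratum Site II: (1475/2225)²·19.46²/368 = 0.452233
V̂(ȳ_st) = 0.839073
SE(ȳ_st) = √0.839073 = 0.916009

ȳ_st ≈ 40.02, SE ≈ 0.916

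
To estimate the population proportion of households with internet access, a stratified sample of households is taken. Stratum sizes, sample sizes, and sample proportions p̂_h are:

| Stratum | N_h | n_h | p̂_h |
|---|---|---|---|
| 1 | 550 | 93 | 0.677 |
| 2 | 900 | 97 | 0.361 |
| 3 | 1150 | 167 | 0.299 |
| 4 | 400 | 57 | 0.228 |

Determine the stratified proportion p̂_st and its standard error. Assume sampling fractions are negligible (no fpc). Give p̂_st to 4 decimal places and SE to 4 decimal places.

p̂_st ≈ 0.3774, SE ≈ 0.0232

N = 3000; stratum weights W_h = N_h/N.
p̂_st = Σ W_h p̂_h = (550·0.677 + 900·0.361 + 1150·0.299 + 400·0.228)/3000 = 0.37743
V̂(p̂_st) = Σ W_h² p̂_h(1−p̂_h)/(n_h−1):
  stratum 1: (550/3000)²·0.677·0.323/92 = 7.98889e-05
  stratum 2: (900/3000)²·0.361·0.639/96 = 0.000216262
  stratum 3: (1150/3000)²·0.299·0.701/166 = 0.000185539
  stratum 4: (400/3000)²·0.228·0.772/56 = 5.58781e-05
V̂(p̂_st) = 0.000537567; SE = √V̂ = 0.0231855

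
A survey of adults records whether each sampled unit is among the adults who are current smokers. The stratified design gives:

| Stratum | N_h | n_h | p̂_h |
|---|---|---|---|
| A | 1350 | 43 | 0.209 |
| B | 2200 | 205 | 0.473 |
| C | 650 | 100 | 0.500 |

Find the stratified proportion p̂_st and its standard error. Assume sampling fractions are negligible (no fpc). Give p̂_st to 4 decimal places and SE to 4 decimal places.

p̂_st ≈ 0.3923, SE ≈ 0.0283

N = 4200; stratum weights W_h = N_h/N.
p̂_st = Σ W_h p̂_h = (1350·0.209 + 2200·0.473 + 650·0.500)/4200 = 0.39232
V̂(p̂_st) = Σ W_h² p̂_h(1−p̂_h)/(n_h−1):
  stratum A: (1350/4200)²·0.209·0.791/42 = 0.00040667
  stratum B: (2200/4200)²·0.473·0.527/204 = 0.000335265
  stratum C: (650/4200)²·0.500·0.500/99 = 6.04829e-05
V̂(p̂_st) = 0.000802418; SE = √V̂ = 0.028327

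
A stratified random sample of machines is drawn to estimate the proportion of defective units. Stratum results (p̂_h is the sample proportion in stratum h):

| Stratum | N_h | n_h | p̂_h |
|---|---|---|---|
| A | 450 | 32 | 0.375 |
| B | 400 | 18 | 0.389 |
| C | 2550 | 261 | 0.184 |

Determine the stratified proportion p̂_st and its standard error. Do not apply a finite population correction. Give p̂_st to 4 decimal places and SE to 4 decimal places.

p̂_st ≈ 0.2334, SE ≈ 0.0255

N = 3400; stratum weights W_h = N_h/N.
p̂_st = Σ W_h p̂_h = (450·0.375 + 400·0.389 + 2550·0.184)/3400 = 0.23340
V̂(p̂_st) = Σ W_h² p̂_h(1−p̂_h)/(n_h−1):
  stratum A: (450/3400)²·0.375·0.625/31 = 0.000132439
  stratum B: (400/3400)²·0.389·0.611/17 = 0.00019351
  stratum C: (2550/3400)²·0.184·0.816/260 = 0.000324831
V̂(p̂_st) = 0.00065078; SE = √V̂ = 0.0255104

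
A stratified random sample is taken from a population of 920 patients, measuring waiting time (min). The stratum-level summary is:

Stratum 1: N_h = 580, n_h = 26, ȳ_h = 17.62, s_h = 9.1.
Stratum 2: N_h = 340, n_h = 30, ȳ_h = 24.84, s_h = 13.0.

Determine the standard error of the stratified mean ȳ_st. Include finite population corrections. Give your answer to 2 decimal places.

SE(ȳ_st) ≈ 1.38

V̂(ȳ_st) = Σ W_h² (1 − n_h/N_h) s_h²/n_h, with W_h = N_h/N and N = 920:
  stratum 1: (580/920)²·(1 − 26/580)·9.1²/26 = 1.20913
  stratum 2: (340/920)²·(1 − 30/340)·13.0²/30 = 0.701504
V̂(ȳ_st) = 1.91063
SE(ȳ_st) = √1.91063 = 1.38226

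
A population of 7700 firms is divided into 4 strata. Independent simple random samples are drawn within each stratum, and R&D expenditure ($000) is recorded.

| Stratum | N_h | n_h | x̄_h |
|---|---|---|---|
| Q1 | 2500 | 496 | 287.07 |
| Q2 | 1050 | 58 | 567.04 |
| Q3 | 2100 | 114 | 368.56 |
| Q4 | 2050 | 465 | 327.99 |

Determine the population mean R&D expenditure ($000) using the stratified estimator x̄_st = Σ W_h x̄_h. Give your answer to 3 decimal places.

N = Σ N_h = 7700. Stratum weights W_h = N_h/N.
x̄_st = (2500·287.07 + 1050·567.04 + 2100·368.56 + 2050·327.99) / 7700 = 358.36656

x̄_st ≈ 358.367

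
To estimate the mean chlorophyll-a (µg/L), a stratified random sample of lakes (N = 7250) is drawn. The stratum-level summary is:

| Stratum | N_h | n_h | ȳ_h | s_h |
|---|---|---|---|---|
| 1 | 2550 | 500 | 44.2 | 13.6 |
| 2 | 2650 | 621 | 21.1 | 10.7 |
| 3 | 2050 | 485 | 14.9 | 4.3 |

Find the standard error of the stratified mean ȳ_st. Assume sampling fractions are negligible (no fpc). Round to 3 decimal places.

SE(ȳ_st) ≈ 0.271

V̂(ȳ_st) = Σ W_h² s_h²/n_h, with W_h = N_h/N and N = 7250:
  stratum 1: (2550/7250)²·13.6²/500 = 0.0457628
  stratum 2: (2650/7250)²·10.7²/621 = 0.0246315
  stratum 3: (2050/7250)²·4.3²/485 = 0.00304808
V̂(ȳ_st) = 0.0734424
SE(ȳ_st) = √0.0734424 = 0.271003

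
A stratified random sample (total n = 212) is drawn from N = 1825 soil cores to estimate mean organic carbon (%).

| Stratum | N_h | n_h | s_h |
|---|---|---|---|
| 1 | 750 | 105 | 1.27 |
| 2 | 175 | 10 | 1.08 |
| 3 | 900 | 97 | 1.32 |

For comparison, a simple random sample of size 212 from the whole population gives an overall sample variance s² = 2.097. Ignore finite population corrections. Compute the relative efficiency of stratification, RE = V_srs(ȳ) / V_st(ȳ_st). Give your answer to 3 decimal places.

V̂(ȳ_st) = Σ W_h² s_h²/n_h, with W_h = N_h/N and N = 1825:
  stratum 1: (750/1825)²·1.27²/105 = 0.00259427
  stratum 2: (175/1825)²·1.08²/10 = 0.0010725
  stratum 3: (900/1825)²·1.32²/97 = 0.00436853
V_st = 0.0080353
V_srs = s²/n = 2.097/212 = 0.00989151
Relative efficiency = V_srs / V_st = 0.00989151/0.0080353 = 1.2310

RE ≈ 1.231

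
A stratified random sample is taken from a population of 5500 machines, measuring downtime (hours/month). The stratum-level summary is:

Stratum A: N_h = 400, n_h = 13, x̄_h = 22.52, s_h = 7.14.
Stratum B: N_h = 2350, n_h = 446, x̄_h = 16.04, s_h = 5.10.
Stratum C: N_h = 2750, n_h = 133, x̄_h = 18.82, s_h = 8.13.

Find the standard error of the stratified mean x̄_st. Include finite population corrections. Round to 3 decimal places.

SE(x̄_st) ≈ 0.383

V̂(x̄_st) = Σ W_h² (1 − n_h/N_h) s_h²/n_h, with W_h = N_h/N and N = 5500:
  stratum A: (400/5500)²·(1 − 13/400)·7.14²/13 = 0.0200677
  stratum B: (2350/5500)²·(1 − 446/2350)·5.10²/446 = 0.00862611
  stratum C: (2750/5500)²·(1 − 133/2750)·8.13²/133 = 0.118233
V̂(x̄_st) = 0.146927
SE(x̄_st) = √0.146927 = 0.383311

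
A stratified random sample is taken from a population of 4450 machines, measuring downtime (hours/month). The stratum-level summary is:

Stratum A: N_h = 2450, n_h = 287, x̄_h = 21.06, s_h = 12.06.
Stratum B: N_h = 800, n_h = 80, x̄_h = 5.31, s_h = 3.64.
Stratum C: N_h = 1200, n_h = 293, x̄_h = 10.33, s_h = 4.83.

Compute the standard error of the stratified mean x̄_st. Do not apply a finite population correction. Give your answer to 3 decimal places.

V̂(x̄_st) = Σ W_h² s_h²/n_h, with W_h = N_h/N and N = 4450:
  stratum A: (2450/4450)²·12.06²/287 = 0.153612
  stratum B: (800/4450)²·3.64²/80 = 0.0053527
  stratum C: (1200/4450)²·4.83²/293 = 0.00578987
V̂(x̄_st) = 0.164754
SE(x̄_st) = √0.164754 = 0.4059

SE(x̄_st) ≈ 0.406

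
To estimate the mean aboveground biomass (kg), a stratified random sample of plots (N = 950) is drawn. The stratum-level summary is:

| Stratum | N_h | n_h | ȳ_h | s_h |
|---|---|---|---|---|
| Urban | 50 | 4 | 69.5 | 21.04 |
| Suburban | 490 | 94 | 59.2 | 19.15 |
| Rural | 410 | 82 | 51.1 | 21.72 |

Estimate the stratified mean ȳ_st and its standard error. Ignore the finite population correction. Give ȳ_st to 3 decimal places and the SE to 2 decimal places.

ȳ_st ≈ 56.246, SE ≈ 1.55

ȳ_st = Σ W_h ȳ_h = (50·69.5 + 490·59.2 + 410·51.1)/950 = 56.24632
V̂(ȳ_st) = Σ W_h² s_h²/n_h, with W_h = N_h/N and N = 950:
  stratum Urban: (50/950)²·21.04²/4 = 0.306566
  stratum Suburban: (490/950)²·19.15²/94 = 1.0379
  stratum Rural: (410/950)²·21.72²/82 = 1.07158
V̂(ȳ_st) = 2.41605
SE(ȳ_st) = √2.41605 = 1.55436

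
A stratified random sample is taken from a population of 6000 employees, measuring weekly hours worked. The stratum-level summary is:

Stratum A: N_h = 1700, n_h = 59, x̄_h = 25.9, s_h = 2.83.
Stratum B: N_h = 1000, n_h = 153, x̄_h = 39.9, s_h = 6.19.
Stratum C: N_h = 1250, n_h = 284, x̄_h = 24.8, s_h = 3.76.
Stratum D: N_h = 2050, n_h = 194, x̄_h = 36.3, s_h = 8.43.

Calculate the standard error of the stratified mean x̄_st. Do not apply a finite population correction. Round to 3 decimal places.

V̂(x̄_st) = Σ W_h² s_h²/n_h, with W_h = N_h/N and N = 6000:
  stratum A: (1700/6000)²·2.83²/59 = 0.0108972
  stratum B: (1000/6000)²·6.19²/153 = 0.00695645
  stratum C: (1250/6000)²·3.76²/284 = 0.0021606
  stratum D: (2050/6000)²·8.43²/194 = 0.0427621
V̂(x̄_st) = 0.0627763
SE(x̄_st) = √0.0627763 = 0.250552

SE(x̄_st) ≈ 0.251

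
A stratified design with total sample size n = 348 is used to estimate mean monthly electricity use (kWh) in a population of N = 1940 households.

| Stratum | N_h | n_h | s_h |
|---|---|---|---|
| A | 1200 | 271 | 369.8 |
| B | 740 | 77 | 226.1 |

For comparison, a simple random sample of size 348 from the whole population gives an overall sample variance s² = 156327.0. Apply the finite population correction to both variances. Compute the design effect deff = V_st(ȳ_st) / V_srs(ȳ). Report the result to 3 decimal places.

V̂(ȳ_st) = Σ W_h² (1 − n_h/N_h) s_h²/n_h, with W_h = N_h/N and N = 1940:
  stratum A: (1200/1940)²·(1 − 271/1200)·369.8²/271 = 149.471
  stratum B: (740/1940)²·(1 − 77/740)·226.1²/77 = 86.547
V_st = 236.018
V_srs = (1 − 348/1940)·156327.0/348 = 368.635
deff = V_st / V_srs = 236.018/368.635 = 0.6403

deff ≈ 0.640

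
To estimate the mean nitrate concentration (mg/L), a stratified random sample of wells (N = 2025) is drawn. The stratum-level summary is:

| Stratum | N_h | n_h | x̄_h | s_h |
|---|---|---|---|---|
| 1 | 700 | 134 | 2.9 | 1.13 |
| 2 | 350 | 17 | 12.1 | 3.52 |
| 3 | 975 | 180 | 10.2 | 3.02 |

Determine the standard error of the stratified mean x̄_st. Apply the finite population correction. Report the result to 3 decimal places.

SE(x̄_st) ≈ 0.177

V̂(x̄_st) = Σ W_h² (1 − n_h/N_h) s_h²/n_h, with W_h = N_h/N and N = 2025:
  stratum 1: (700/2025)²·(1 − 134/700)·1.13²/134 = 0.000920697
  stratum 2: (350/2025)²·(1 − 17/350)·3.52²/17 = 0.0207157
  stratum 3: (975/2025)²·(1 − 180/975)·3.02²/180 = 0.00957774
V̂(x̄_st) = 0.0312141
SE(x̄_st) = √0.0312141 = 0.176675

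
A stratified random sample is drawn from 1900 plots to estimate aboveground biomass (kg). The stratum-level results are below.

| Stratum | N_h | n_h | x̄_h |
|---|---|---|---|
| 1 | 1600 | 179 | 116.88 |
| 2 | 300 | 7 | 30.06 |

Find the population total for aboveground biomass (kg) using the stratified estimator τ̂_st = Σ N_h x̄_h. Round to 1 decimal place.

τ̂_st ≈ 196026.0

τ̂_st = Σ N_h x̄_h = 1600·116.88 + 300·30.06 = 196026.0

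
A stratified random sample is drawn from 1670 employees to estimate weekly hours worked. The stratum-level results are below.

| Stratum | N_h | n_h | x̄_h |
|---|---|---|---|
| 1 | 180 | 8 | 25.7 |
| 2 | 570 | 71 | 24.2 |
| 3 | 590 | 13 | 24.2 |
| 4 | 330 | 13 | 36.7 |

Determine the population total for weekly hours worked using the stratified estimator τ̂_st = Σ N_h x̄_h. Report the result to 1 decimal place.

τ̂_st = Σ N_h x̄_h = 180·25.7 + 570·24.2 + 590·24.2 + 330·36.7 = 44809.0

τ̂_st ≈ 44809.0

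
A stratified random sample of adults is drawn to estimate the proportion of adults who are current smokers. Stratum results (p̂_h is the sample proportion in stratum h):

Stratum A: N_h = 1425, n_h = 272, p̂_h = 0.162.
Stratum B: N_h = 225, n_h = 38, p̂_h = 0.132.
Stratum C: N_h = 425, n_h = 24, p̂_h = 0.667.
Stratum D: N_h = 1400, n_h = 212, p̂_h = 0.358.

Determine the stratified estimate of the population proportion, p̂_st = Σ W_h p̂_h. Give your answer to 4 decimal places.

p̂_st ≈ 0.3008

N = 3475; stratum weights W_h = N_h/N.
p̂_st = Σ W_h p̂_h = (1425·0.162 + 225·0.132 + 425·0.667 + 1400·0.358)/3475 = 0.30078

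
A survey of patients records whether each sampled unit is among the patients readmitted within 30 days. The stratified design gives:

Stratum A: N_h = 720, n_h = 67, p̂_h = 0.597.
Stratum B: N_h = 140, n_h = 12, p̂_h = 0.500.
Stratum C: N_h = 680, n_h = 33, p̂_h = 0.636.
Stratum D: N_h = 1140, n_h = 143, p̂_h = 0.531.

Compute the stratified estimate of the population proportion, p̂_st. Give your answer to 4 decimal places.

p̂_st ≈ 0.5738

N = 2680; stratum weights W_h = N_h/N.
p̂_st = Σ W_h p̂_h = (720·0.597 + 140·0.500 + 680·0.636 + 1140·0.531)/2680 = 0.57375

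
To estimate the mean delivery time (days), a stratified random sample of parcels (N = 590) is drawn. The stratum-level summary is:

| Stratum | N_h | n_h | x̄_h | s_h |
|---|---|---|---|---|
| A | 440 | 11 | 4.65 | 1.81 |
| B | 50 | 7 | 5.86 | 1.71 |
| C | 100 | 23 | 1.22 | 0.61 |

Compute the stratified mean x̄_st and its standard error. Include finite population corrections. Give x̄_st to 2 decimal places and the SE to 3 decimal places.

x̄_st ≈ 4.17, SE ≈ 0.406

x̄_st = Σ W_h x̄_h = (440·4.65 + 50·5.86 + 100·1.22)/590 = 4.17119
V̂(x̄_st) = Σ W_h² (1 − n_h/N_h) s_h²/n_h, with W_h = N_h/N and N = 590:
  stratum A: (440/590)²·(1 − 11/440)·1.81²/11 = 0.161499
  stratum B: (50/590)²·(1 − 7/50)·1.71²/7 = 0.00258005
  stratum C: (100/590)²·(1 − 23/100)·0.61²/23 = 0.000357864
V̂(x̄_st) = 0.164437
SE(x̄_st) = √0.164437 = 0.405508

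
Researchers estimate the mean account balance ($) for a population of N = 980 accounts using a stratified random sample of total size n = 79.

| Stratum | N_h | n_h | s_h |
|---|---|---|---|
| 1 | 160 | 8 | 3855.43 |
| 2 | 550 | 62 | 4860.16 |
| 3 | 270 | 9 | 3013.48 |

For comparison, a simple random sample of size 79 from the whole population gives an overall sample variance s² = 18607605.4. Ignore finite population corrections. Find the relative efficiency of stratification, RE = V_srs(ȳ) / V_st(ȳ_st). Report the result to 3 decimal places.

RE ≈ 0.957

V̂(ȳ_st) = Σ W_h² s_h²/n_h, with W_h = N_h/N and N = 980:
  stratum 1: (160/980)²·3855.43²/8 = 49527.2
  stratum 2: (550/980)²·4860.16²/62 = 120000
  stratum 3: (270/980)²·3013.48²/9 = 76589.5
V_st = 246117
V_srs = s²/n = 18607605.4/79 = 235539
Relative efficiency = V_srs / V_st = 235539/246117 = 0.9570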